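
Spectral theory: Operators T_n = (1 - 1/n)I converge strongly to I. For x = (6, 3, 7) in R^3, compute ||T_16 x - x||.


T_16 x - x = (1 - 1/16)x - x = -x/16
||x|| = sqrt(94) = 9.6954
||T_16 x - x|| = ||x||/16 = 9.6954/16 = 0.6060

0.6060


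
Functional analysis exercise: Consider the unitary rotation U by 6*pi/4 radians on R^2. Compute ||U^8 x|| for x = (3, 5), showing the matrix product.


U is a rotation by theta = 6*pi/4
U^8 = rotation by 8*theta = 48*pi/4 = 0*pi/4 (mod 2*pi)
cos(0*pi/4) = 1.0000, sin(0*pi/4) = 0.0000
U^8 x = (1.0000 * 3 - 0.0000 * 5, 0.0000 * 3 + 1.0000 * 5)
= (3.0000, 5.0000)
||U^8 x|| = sqrt(3.0000^2 + 5.0000^2) = sqrt(34.0000) = 5.8310

5.8310


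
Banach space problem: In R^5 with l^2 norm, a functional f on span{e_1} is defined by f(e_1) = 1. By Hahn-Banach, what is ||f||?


The norm of f is given by ||f|| = sup_{||x||=1} |f(x)|.
On span{e_1}, ||e_1|| = 1, so ||f|| = |f(e_1)| / ||e_1||
= |1| / 1 = 1.0000

1.0000


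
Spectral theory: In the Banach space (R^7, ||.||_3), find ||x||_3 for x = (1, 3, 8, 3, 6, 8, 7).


The l^3 norm = (sum |x_i|^3)^(1/3)
Sum of 3th powers = 1 + 27 + 512 + 27 + 216 + 512 + 343 = 1638
||x||_3 = (1638)^(1/3) = 11.7879

11.7879


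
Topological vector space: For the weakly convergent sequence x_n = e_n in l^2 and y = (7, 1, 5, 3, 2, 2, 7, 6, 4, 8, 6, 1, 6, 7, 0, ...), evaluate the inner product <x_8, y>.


x_8 = e_8 is the standard basis vector with 1 in position 8.
<x_8, y> = y_8 = 6
As n -> infinity, <x_n, y> -> 0, confirming weak convergence of (x_n) to 0.

6


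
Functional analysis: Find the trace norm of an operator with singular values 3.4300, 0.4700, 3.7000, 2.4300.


The nuclear norm is the sum of all singular values.
||T||_1 = 3.4300 + 0.4700 + 3.7000 + 2.4300
= 10.0300

10.0300


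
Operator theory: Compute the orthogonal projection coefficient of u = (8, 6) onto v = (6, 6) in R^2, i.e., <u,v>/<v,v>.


Computing <u,v> = 8*6 + 6*6 = 84
Computing <v,v> = 6^2 + 6^2 = 72
Projection coefficient = 84/72 = 1.1667

1.1667


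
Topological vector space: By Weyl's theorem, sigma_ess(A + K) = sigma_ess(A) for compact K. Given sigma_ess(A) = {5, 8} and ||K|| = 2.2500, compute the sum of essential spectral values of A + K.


By Weyl's theorem, the essential spectrum is invariant under compact perturbations.
sigma_ess(A + K) = sigma_ess(A) = {5, 8}
Sum = 5 + 8 = 13

13


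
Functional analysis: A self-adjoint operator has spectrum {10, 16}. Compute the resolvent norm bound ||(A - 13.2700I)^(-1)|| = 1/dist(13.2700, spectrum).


dist(13.2700, {10, 16}) = min(|13.2700 - 10|, |13.2700 - 16|)
= min(3.2700, 2.7300) = 2.7300
Resolvent bound = 1/2.7300 = 0.3663

0.3663


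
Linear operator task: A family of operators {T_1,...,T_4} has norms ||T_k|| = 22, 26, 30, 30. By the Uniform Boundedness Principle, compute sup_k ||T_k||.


By the Uniform Boundedness Principle, the supremum of norms is finite.
sup_k ||T_k|| = max(22, 26, 30, 30) = 30

30


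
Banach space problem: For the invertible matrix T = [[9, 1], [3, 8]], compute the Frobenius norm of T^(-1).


det(T) = 9*8 - 1*3 = 69
T^(-1) = (1/69) * [[8, -1], [-3, 9]] = [[0.1159, -0.0145], [-0.0435, 0.1304]]
||T^(-1)||_F^2 = 0.1159^2 + (-0.0145)^2 + (-0.0435)^2 + 0.1304^2 = 0.0326
||T^(-1)||_F = sqrt(0.0326) = 0.1804

0.1804


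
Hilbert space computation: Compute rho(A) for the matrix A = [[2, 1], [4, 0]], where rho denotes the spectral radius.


For a 2x2 matrix, eigenvalues satisfy lambda^2 - (trace)*lambda + det = 0
trace = 2 + 0 = 2
det = 2*0 - 1*4 = -4
discriminant = 2^2 - 4*(-4) = 20
spectral radius = max |eigenvalue| = 3.2361

3.2361


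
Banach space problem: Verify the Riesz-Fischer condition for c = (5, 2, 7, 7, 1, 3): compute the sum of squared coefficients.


sum |c_n|^2 = 5^2 + 2^2 + 7^2 + 7^2 + 1^2 + 3^2
= 25 + 4 + 49 + 49 + 1 + 9
= 137

137


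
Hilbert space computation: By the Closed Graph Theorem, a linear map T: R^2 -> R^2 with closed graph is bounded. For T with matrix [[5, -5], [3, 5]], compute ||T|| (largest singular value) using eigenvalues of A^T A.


A^T A = [[34, -10], [-10, 50]]
trace(A^T A) = 84, det(A^T A) = 1600
discriminant = 84^2 - 4*1600 = 656
Largest eigenvalue of A^T A = (trace + sqrt(disc))/2 = 54.8062
||T|| = sqrt(54.8062) = 7.4031

7.4031


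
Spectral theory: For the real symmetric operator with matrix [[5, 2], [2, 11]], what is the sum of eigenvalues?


For a self-adjoint (symmetric) matrix, the eigenvalues are real.
The sum of eigenvalues equals the trace of the matrix.
trace = 5 + 11 = 16

16


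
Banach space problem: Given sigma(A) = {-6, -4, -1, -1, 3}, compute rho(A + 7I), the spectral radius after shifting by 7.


Spectrum of A + 7I = {1, 3, 6, 6, 10}
Spectral radius = max |lambda| over the shifted spectrum
= max(1, 3, 6, 6, 10) = 10

10


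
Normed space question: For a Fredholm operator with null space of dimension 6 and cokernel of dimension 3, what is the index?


The Fredholm index is defined as ind(T) = dim(ker T) - dim(coker T)
= 6 - 3
= 3

3


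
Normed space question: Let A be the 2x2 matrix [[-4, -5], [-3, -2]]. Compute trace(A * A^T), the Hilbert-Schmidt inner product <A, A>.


trace(A * A^T) = sum of squares of all entries
= (-4)^2 + (-5)^2 + (-3)^2 + (-2)^2
= 16 + 25 + 9 + 4
= 54

54


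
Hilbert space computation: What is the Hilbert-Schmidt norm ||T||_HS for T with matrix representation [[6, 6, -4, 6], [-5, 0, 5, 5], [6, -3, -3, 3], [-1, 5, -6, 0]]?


The Hilbert-Schmidt norm is sqrt(sum of squares of all entries).
Sum of squares = 6^2 + 6^2 + (-4)^2 + 6^2 + (-5)^2 + 0^2 + 5^2 + 5^2 + 6^2 + (-3)^2 + (-3)^2 + 3^2 + (-1)^2 + 5^2 + (-6)^2 + 0^2
= 36 + 36 + 16 + 36 + 25 + 0 + 25 + 25 + 36 + 9 + 9 + 9 + 1 + 25 + 36 + 0 = 324
||T||_HS = sqrt(324) = 18.0000

18.0000


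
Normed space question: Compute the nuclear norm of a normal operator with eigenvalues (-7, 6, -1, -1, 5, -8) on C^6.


For a normal operator, singular values equal |eigenvalues|.
Trace norm = sum |lambda_i| = 7 + 6 + 1 + 1 + 5 + 8
= 28

28


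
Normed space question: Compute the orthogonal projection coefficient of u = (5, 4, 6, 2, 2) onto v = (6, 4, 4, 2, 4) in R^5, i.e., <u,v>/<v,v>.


Computing <u,v> = 5*6 + 4*4 + 6*4 + 2*2 + 2*4 = 82
Computing <v,v> = 6^2 + 4^2 + 4^2 + 2^2 + 4^2 = 88
Projection coefficient = 82/88 = 0.9318

0.9318


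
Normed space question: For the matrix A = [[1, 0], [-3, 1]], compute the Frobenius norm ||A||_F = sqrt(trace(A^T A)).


||A||_F^2 = sum a_ij^2
= 1^2 + 0^2 + (-3)^2 + 1^2
= 1 + 0 + 9 + 1 = 11
||A||_F = sqrt(11) = 3.3166

3.3166


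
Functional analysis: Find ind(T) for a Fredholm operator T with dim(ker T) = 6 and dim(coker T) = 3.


The Fredholm index is defined as ind(T) = dim(ker T) - dim(coker T)
= 6 - 3
= 3

3


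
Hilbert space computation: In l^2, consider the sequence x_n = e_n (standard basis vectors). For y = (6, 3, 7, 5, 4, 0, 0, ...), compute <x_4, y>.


x_4 = e_4 is the standard basis vector with 1 in position 4.
<x_4, y> = y_4 = 5
As n -> infinity, <x_n, y> -> 0, confirming weak convergence of (x_n) to 0.

5


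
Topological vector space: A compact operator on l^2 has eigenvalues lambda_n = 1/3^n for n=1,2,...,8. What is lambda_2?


The eigenvalue formula gives lambda_2 = 1/3^2
= 1/9
= 0.1111

0.1111


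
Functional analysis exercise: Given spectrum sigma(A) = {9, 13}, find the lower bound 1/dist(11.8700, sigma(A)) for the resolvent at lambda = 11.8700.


dist(11.8700, {9, 13}) = min(|11.8700 - 9|, |11.8700 - 13|)
= min(2.8700, 1.1300) = 1.1300
Resolvent bound = 1/1.1300 = 0.8850

0.8850


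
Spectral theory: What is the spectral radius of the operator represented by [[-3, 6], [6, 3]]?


For a 2x2 matrix, eigenvalues satisfy lambda^2 - (trace)*lambda + det = 0
trace = -3 + 3 = 0
det = -3*3 - 6*6 = -45
discriminant = 0^2 - 4*(-45) = 180
spectral radius = max |eigenvalue| = 6.7082

6.7082


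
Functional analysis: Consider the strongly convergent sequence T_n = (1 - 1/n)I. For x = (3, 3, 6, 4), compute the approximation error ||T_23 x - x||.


T_23 x - x = (1 - 1/23)x - x = -x/23
||x|| = sqrt(70) = 8.3666
||T_23 x - x|| = ||x||/23 = 8.3666/23 = 0.3638

0.3638


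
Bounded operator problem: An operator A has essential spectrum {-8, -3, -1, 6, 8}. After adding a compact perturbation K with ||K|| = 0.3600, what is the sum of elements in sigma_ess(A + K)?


By Weyl's theorem, the essential spectrum is invariant under compact perturbations.
sigma_ess(A + K) = sigma_ess(A) = {-8, -3, -1, 6, 8}
Sum = -8 + -3 + -1 + 6 + 8 = 2

2


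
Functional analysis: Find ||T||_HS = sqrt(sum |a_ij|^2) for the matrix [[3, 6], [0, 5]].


The Hilbert-Schmidt norm is sqrt(sum of squares of all entries).
Sum of squares = 3^2 + 6^2 + 0^2 + 5^2
= 9 + 36 + 0 + 25 = 70
||T||_HS = sqrt(70) = 8.3666

8.3666


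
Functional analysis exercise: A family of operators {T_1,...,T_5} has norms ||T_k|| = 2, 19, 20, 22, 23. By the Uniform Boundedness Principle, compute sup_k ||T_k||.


By the Uniform Boundedness Principle, the supremum of norms is finite.
sup_k ||T_k|| = max(2, 19, 20, 22, 23) = 23

23


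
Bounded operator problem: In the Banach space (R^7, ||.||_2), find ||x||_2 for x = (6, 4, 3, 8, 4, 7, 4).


The l^2 norm = (sum |x_i|^2)^(1/2)
Sum of 2th powers = 36 + 16 + 9 + 64 + 16 + 49 + 16 = 206
||x||_2 = (206)^(1/2) = 14.3527

14.3527


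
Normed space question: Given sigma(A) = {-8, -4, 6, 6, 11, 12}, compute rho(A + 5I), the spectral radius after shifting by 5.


Spectrum of A + 5I = {-3, 1, 11, 11, 16, 17}
Spectral radius = max |lambda| over the shifted spectrum
= max(3, 1, 11, 11, 16, 17) = 17

17


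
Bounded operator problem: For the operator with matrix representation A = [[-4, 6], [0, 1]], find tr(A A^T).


trace(A * A^T) = sum of squares of all entries
= (-4)^2 + 6^2 + 0^2 + 1^2
= 16 + 36 + 0 + 1
= 53

53


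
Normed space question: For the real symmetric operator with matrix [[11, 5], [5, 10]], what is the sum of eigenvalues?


For a self-adjoint (symmetric) matrix, the eigenvalues are real.
The sum of eigenvalues equals the trace of the matrix.
trace = 11 + 10 = 21

21


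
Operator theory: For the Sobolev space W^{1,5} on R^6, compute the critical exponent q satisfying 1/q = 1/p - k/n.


Using the Sobolev embedding formula: 1/q = 1/p - k/n
1/q = 1/5 - 1/6 = 1/30
q = 1/(1/30) = 30

30.0000


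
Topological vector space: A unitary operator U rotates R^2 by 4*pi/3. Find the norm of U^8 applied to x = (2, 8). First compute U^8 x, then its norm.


U is a rotation by theta = 4*pi/3
U^8 = rotation by 8*theta = 32*pi/3 = 2*pi/3 (mod 2*pi)
cos(2*pi/3) = -0.5000, sin(2*pi/3) = 0.8660
U^8 x = (-0.5000 * 2 - 0.8660 * 8, 0.8660 * 2 + -0.5000 * 8)
= (-7.9282, -2.2679)
||U^8 x|| = sqrt((-7.9282)^2 + (-2.2679)^2) = sqrt(68.0000) = 8.2462

8.2462


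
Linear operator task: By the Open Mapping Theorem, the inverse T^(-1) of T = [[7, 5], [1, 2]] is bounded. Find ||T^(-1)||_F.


det(T) = 7*2 - 5*1 = 9
T^(-1) = (1/9) * [[2, -5], [-1, 7]] = [[0.2222, -0.5556], [-0.1111, 0.7778]]
||T^(-1)||_F^2 = 0.2222^2 + (-0.5556)^2 + (-0.1111)^2 + 0.7778^2 = 0.9753
||T^(-1)||_F = sqrt(0.9753) = 0.9876

0.9876


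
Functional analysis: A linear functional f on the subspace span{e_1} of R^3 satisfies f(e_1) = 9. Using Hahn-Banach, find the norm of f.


The norm of f is given by ||f|| = sup_{||x||=1} |f(x)|.
On span{e_1}, ||e_1|| = 1, so ||f|| = |f(e_1)| / ||e_1||
= |9| / 1 = 9.0000

9.0000


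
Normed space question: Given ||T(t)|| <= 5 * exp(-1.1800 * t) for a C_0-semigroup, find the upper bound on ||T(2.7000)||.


||T(2.7000)|| <= 5 * exp(-1.1800 * 2.7000)
= 5 * exp(-3.1860)
= 5 * 0.0413
= 0.2067

0.2067


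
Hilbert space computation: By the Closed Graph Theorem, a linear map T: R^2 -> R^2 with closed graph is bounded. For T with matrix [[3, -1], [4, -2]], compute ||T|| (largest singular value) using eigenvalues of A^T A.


A^T A = [[25, -11], [-11, 5]]
trace(A^T A) = 30, det(A^T A) = 4
discriminant = 30^2 - 4*4 = 884
Largest eigenvalue of A^T A = (trace + sqrt(disc))/2 = 29.8661
||T|| = sqrt(29.8661) = 5.4650

5.4650


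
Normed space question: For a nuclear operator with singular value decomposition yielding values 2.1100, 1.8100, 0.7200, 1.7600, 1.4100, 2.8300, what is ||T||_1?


The nuclear norm is the sum of all singular values.
||T||_1 = 2.1100 + 1.8100 + 0.7200 + 1.7600 + 1.4100 + 2.8300
= 10.6400

10.6400


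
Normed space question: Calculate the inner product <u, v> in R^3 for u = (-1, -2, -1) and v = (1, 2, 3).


Computing the standard inner product <u, v> = sum u_i * v_i
= -1*1 + -2*2 + -1*3
= -1 + -4 + -3
= -8

-8


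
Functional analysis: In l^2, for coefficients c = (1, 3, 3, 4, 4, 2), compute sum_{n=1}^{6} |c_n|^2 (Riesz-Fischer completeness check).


sum |c_n|^2 = 1^2 + 3^2 + 3^2 + 4^2 + 4^2 + 2^2
= 1 + 9 + 9 + 16 + 16 + 4
= 55

55


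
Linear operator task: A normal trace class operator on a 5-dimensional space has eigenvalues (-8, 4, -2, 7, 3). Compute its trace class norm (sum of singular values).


For a normal operator, singular values equal |eigenvalues|.
Trace norm = sum |lambda_i| = 8 + 4 + 2 + 7 + 3
= 24

24


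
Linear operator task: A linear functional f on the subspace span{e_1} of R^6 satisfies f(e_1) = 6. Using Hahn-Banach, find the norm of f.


The norm of f is given by ||f|| = sup_{||x||=1} |f(x)|.
On span{e_1}, ||e_1|| = 1, so ||f|| = |f(e_1)| / ||e_1||
= |6| / 1 = 6.0000

6.0000


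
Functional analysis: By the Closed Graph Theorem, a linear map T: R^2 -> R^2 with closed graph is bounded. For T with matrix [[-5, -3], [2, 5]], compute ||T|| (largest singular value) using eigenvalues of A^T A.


A^T A = [[29, 25], [25, 34]]
trace(A^T A) = 63, det(A^T A) = 361
discriminant = 63^2 - 4*361 = 2525
Largest eigenvalue of A^T A = (trace + sqrt(disc))/2 = 56.6247
||T|| = sqrt(56.6247) = 7.5249

7.5249


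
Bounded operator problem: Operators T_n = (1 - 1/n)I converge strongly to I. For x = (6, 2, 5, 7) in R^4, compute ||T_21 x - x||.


T_21 x - x = (1 - 1/21)x - x = -x/21
||x|| = sqrt(114) = 10.6771
||T_21 x - x|| = ||x||/21 = 10.6771/21 = 0.5084

0.5084


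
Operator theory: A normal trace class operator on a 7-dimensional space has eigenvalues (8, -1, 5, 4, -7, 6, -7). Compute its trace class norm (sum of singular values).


For a normal operator, singular values equal |eigenvalues|.
Trace norm = sum |lambda_i| = 8 + 1 + 5 + 4 + 7 + 6 + 7
= 38

38


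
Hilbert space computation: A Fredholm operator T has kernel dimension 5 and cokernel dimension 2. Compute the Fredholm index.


The Fredholm index is defined as ind(T) = dim(ker T) - dim(coker T)
= 5 - 2
= 3

3


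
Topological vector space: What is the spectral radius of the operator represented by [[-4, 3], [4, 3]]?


For a 2x2 matrix, eigenvalues satisfy lambda^2 - (trace)*lambda + det = 0
trace = -4 + 3 = -1
det = -4*3 - 3*4 = -24
discriminant = (-1)^2 - 4*(-24) = 97
spectral radius = max |eigenvalue| = 5.4244

5.4244


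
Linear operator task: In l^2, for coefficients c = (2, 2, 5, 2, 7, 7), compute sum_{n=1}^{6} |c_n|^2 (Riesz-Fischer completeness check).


sum |c_n|^2 = 2^2 + 2^2 + 5^2 + 2^2 + 7^2 + 7^2
= 4 + 4 + 25 + 4 + 49 + 49
= 135

135


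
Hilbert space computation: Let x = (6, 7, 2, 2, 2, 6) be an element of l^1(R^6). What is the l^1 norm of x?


The l^1 norm equals the sum of absolute values of all components.
||x||_1 = 6 + 7 + 2 + 2 + 2 + 6
= 25

25.0000


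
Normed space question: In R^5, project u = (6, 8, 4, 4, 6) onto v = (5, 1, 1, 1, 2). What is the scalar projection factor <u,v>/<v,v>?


Computing <u,v> = 6*5 + 8*1 + 4*1 + 4*1 + 6*2 = 58
Computing <v,v> = 5^2 + 1^2 + 1^2 + 1^2 + 2^2 = 32
Projection coefficient = 58/32 = 1.8125

1.8125


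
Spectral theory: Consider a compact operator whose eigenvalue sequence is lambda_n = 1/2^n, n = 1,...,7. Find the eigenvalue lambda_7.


The eigenvalue formula gives lambda_7 = 1/2^7
= 1/128
= 0.0078

0.0078


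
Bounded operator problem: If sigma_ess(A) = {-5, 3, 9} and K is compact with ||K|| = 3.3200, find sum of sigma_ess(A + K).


By Weyl's theorem, the essential spectrum is invariant under compact perturbations.
sigma_ess(A + K) = sigma_ess(A) = {-5, 3, 9}
Sum = -5 + 3 + 9 = 7

7


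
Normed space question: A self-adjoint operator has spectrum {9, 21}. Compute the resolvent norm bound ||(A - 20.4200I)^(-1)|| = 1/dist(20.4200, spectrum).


dist(20.4200, {9, 21}) = min(|20.4200 - 9|, |20.4200 - 21|)
= min(11.4200, 0.5800) = 0.5800
Resolvent bound = 1/0.5800 = 1.7241

1.7241


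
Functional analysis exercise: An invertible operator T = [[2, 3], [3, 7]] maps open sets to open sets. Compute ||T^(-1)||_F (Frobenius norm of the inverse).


det(T) = 2*7 - 3*3 = 5
T^(-1) = (1/5) * [[7, -3], [-3, 2]] = [[1.4000, -0.6000], [-0.6000, 0.4000]]
||T^(-1)||_F^2 = 1.4000^2 + (-0.6000)^2 + (-0.6000)^2 + 0.4000^2 = 2.8400
||T^(-1)||_F = sqrt(2.8400) = 1.6852

1.6852


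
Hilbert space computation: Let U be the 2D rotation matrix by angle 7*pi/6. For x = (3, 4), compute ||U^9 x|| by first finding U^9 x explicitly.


U is a rotation by theta = 7*pi/6
U^9 = rotation by 9*theta = 63*pi/6 = 3*pi/6 (mod 2*pi)
cos(3*pi/6) = 0.0000, sin(3*pi/6) = 1.0000
U^9 x = (0.0000 * 3 - 1.0000 * 4, 1.0000 * 3 + 0.0000 * 4)
= (-4.0000, 3.0000)
||U^9 x|| = sqrt((-4.0000)^2 + 3.0000^2) = sqrt(25.0000) = 5.0000

5.0000


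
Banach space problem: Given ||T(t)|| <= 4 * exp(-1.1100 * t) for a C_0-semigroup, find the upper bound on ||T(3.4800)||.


||T(3.4800)|| <= 4 * exp(-1.1100 * 3.4800)
= 4 * exp(-3.8628)
= 4 * 0.0210
= 0.0840

0.0840


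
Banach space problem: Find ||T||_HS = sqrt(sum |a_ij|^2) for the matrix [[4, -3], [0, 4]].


The Hilbert-Schmidt norm is sqrt(sum of squares of all entries).
Sum of squares = 4^2 + (-3)^2 + 0^2 + 4^2
= 16 + 9 + 0 + 16 = 41
||T||_HS = sqrt(41) = 6.4031

6.4031


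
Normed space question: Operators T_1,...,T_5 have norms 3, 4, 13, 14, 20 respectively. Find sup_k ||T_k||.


By the Uniform Boundedness Principle, the supremum of norms is finite.
sup_k ||T_k|| = max(3, 4, 13, 14, 20) = 20

20


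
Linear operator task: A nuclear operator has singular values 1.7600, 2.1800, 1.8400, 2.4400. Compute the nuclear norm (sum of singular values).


The nuclear norm is the sum of all singular values.
||T||_1 = 1.7600 + 2.1800 + 1.8400 + 2.4400
= 8.2200

8.2200


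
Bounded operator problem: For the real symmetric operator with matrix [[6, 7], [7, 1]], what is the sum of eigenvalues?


For a self-adjoint (symmetric) matrix, the eigenvalues are real.
The sum of eigenvalues equals the trace of the matrix.
trace = 6 + 1 = 7

7


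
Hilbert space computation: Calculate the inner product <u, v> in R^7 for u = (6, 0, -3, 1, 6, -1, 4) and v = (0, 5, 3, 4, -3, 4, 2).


Computing the standard inner product <u, v> = sum u_i * v_i
= 6*0 + 0*5 + -3*3 + 1*4 + 6*-3 + -1*4 + 4*2
= 0 + 0 + -9 + 4 + -18 + -4 + 8
= -19

-19


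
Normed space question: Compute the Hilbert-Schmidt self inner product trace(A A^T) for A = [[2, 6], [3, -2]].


trace(A * A^T) = sum of squares of all entries
= 2^2 + 6^2 + 3^2 + (-2)^2
= 4 + 36 + 9 + 4
= 53

53


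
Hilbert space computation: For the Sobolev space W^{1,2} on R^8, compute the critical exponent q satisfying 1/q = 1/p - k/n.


Using the Sobolev embedding formula: 1/q = 1/p - k/n
1/q = 1/2 - 1/8 = 3/8
q = 1/(3/8) = 8/3 = 2.6667

2.6667


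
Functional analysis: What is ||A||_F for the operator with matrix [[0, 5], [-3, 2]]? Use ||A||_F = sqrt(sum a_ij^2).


||A||_F^2 = sum a_ij^2
= 0^2 + 5^2 + (-3)^2 + 2^2
= 0 + 25 + 9 + 4 = 38
||A||_F = sqrt(38) = 6.1644

6.1644


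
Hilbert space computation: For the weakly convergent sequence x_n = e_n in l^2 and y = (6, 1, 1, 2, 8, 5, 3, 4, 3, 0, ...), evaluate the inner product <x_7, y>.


x_7 = e_7 is the standard basis vector with 1 in position 7.
<x_7, y> = y_7 = 3
As n -> infinity, <x_n, y> -> 0, confirming weak convergence of (x_n) to 0.

3


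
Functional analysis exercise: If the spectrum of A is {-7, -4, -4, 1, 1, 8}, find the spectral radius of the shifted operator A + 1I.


Spectrum of A + 1I = {-6, -3, -3, 2, 2, 9}
Spectral radius = max |lambda| over the shifted spectrum
= max(6, 3, 3, 2, 2, 9) = 9

9


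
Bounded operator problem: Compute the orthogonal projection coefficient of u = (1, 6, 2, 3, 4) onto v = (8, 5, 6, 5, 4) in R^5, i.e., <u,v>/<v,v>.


Computing <u,v> = 1*8 + 6*5 + 2*6 + 3*5 + 4*4 = 81
Computing <v,v> = 8^2 + 5^2 + 6^2 + 5^2 + 4^2 = 166
Projection coefficient = 81/166 = 0.4880

0.4880


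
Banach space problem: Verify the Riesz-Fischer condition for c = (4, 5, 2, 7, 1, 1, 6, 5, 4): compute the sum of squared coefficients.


sum |c_n|^2 = 4^2 + 5^2 + 2^2 + 7^2 + 1^2 + 1^2 + 6^2 + 5^2 + 4^2
= 16 + 25 + 4 + 49 + 1 + 1 + 36 + 25 + 16
= 173

173


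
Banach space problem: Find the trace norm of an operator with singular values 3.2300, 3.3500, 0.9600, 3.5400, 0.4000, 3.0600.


The nuclear norm is the sum of all singular values.
||T||_1 = 3.2300 + 3.3500 + 0.9600 + 3.5400 + 0.4000 + 3.0600
= 14.5400

14.5400


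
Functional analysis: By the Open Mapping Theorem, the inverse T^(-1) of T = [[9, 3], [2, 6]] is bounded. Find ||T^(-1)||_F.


det(T) = 9*6 - 3*2 = 48
T^(-1) = (1/48) * [[6, -3], [-2, 9]] = [[0.1250, -0.0625], [-0.0417, 0.1875]]
||T^(-1)||_F^2 = 0.1250^2 + (-0.0625)^2 + (-0.0417)^2 + 0.1875^2 = 0.0564
||T^(-1)||_F = sqrt(0.0564) = 0.2375

0.2375


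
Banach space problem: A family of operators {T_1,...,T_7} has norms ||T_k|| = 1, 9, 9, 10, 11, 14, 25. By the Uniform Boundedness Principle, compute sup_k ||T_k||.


By the Uniform Boundedness Principle, the supremum of norms is finite.
sup_k ||T_k|| = max(1, 9, 9, 10, 11, 14, 25) = 25

25


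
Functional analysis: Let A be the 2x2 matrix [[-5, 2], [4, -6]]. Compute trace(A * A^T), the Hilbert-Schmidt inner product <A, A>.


trace(A * A^T) = sum of squares of all entries
= (-5)^2 + 2^2 + 4^2 + (-6)^2
= 25 + 4 + 16 + 36
= 81

81


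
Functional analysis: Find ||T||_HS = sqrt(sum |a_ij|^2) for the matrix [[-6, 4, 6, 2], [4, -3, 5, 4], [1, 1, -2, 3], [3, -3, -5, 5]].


The Hilbert-Schmidt norm is sqrt(sum of squares of all entries).
Sum of squares = (-6)^2 + 4^2 + 6^2 + 2^2 + 4^2 + (-3)^2 + 5^2 + 4^2 + 1^2 + 1^2 + (-2)^2 + 3^2 + 3^2 + (-3)^2 + (-5)^2 + 5^2
= 36 + 16 + 36 + 4 + 16 + 9 + 25 + 16 + 1 + 1 + 4 + 9 + 9 + 9 + 25 + 25 = 241
||T||_HS = sqrt(241) = 15.5242

15.5242


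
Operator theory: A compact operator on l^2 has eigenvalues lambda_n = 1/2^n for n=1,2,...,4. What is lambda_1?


The eigenvalue formula gives lambda_1 = 1/2^1
= 1/2
= 0.5000

0.5000


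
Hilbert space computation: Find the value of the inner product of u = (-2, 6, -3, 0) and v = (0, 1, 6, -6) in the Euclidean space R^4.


Computing the standard inner product <u, v> = sum u_i * v_i
= -2*0 + 6*1 + -3*6 + 0*-6
= 0 + 6 + -18 + 0
= -12

-12


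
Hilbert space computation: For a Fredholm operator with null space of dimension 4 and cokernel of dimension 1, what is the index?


The Fredholm index is defined as ind(T) = dim(ker T) - dim(coker T)
= 4 - 1
= 3

3


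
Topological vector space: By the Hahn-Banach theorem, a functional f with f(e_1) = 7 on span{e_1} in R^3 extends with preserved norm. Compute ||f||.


The norm of f is given by ||f|| = sup_{||x||=1} |f(x)|.
On span{e_1}, ||e_1|| = 1, so ||f|| = |f(e_1)| / ||e_1||
= |7| / 1 = 7.0000

7.0000


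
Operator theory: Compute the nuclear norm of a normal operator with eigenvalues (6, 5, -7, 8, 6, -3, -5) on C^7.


For a normal operator, singular values equal |eigenvalues|.
Trace norm = sum |lambda_i| = 6 + 5 + 7 + 8 + 6 + 3 + 5
= 40

40


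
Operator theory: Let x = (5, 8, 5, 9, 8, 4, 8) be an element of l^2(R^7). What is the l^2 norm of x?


The l^2 norm = (sum |x_i|^2)^(1/2)
Sum of 2th powers = 25 + 64 + 25 + 81 + 64 + 16 + 64 = 339
||x||_2 = (339)^(1/2) = 18.4120

18.4120


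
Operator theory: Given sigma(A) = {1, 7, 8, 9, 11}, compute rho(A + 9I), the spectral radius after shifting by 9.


Spectrum of A + 9I = {10, 16, 17, 18, 20}
Spectral radius = max |lambda| over the shifted spectrum
= max(10, 16, 17, 18, 20) = 20

20


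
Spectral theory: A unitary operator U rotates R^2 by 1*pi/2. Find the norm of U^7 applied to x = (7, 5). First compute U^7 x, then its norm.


U is a rotation by theta = 1*pi/2
U^7 = rotation by 7*theta = 7*pi/2 = 3*pi/2 (mod 2*pi)
cos(3*pi/2) = 0.0000, sin(3*pi/2) = -1.0000
U^7 x = (0.0000 * 7 - -1.0000 * 5, -1.0000 * 7 + 0.0000 * 5)
= (5.0000, -7.0000)
||U^7 x|| = sqrt(5.0000^2 + (-7.0000)^2) = sqrt(74.0000) = 8.6023

8.6023


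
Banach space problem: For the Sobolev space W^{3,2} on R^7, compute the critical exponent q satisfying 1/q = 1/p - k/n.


Using the Sobolev embedding formula: 1/q = 1/p - k/n
1/q = 1/2 - 3/7 = 1/14
q = 1/(1/14) = 14

14.0000


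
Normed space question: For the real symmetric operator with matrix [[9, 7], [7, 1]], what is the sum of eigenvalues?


For a self-adjoint (symmetric) matrix, the eigenvalues are real.
The sum of eigenvalues equals the trace of the matrix.
trace = 9 + 1 = 10

10


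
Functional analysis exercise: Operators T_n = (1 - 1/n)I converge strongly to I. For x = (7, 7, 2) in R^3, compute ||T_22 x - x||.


T_22 x - x = (1 - 1/22)x - x = -x/22
||x|| = sqrt(102) = 10.0995
||T_22 x - x|| = ||x||/22 = 10.0995/22 = 0.4591

0.4591


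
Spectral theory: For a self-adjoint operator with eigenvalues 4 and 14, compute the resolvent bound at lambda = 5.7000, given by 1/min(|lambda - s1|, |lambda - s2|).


dist(5.7000, {4, 14}) = min(|5.7000 - 4|, |5.7000 - 14|)
= min(1.7000, 8.3000) = 1.7000
Resolvent bound = 1/1.7000 = 0.5882

0.5882


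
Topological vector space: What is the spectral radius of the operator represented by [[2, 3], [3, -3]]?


For a 2x2 matrix, eigenvalues satisfy lambda^2 - (trace)*lambda + det = 0
trace = 2 + -3 = -1
det = 2*-3 - 3*3 = -15
discriminant = (-1)^2 - 4*(-15) = 61
spectral radius = max |eigenvalue| = 4.4051

4.4051


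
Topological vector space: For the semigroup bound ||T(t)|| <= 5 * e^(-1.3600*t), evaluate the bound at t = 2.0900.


||T(2.0900)|| <= 5 * exp(-1.3600 * 2.0900)
= 5 * exp(-2.8424)
= 5 * 0.0583
= 0.2914

0.2914


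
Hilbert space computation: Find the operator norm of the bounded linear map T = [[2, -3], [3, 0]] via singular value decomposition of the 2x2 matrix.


A^T A = [[13, -6], [-6, 9]]
trace(A^T A) = 22, det(A^T A) = 81
discriminant = 22^2 - 4*81 = 160
Largest eigenvalue of A^T A = (trace + sqrt(disc))/2 = 17.3246
||T|| = sqrt(17.3246) = 4.1623

4.1623


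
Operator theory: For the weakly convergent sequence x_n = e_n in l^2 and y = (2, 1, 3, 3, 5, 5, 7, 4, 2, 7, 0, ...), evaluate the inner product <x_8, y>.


x_8 = e_8 is the standard basis vector with 1 in position 8.
<x_8, y> = y_8 = 4
As n -> infinity, <x_n, y> -> 0, confirming weak convergence of (x_n) to 0.

4


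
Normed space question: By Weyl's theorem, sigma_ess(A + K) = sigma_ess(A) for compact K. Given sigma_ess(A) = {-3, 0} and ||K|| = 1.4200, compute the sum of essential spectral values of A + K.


By Weyl's theorem, the essential spectrum is invariant under compact perturbations.
sigma_ess(A + K) = sigma_ess(A) = {-3, 0}
Sum = -3 + 0 = -3

-3


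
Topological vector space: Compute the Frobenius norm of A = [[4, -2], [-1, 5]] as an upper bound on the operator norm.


||A||_F^2 = sum a_ij^2
= 4^2 + (-2)^2 + (-1)^2 + 5^2
= 16 + 4 + 1 + 25 = 46
||A||_F = sqrt(46) = 6.7823

6.7823


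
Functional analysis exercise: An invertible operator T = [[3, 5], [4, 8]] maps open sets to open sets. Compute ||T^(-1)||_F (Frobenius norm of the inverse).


det(T) = 3*8 - 5*4 = 4
T^(-1) = (1/4) * [[8, -5], [-4, 3]] = [[2.0000, -1.2500], [-1.0000, 0.7500]]
||T^(-1)||_F^2 = 2.0000^2 + (-1.2500)^2 + (-1.0000)^2 + 0.7500^2 = 7.1250
||T^(-1)||_F = sqrt(7.1250) = 2.6693

2.6693


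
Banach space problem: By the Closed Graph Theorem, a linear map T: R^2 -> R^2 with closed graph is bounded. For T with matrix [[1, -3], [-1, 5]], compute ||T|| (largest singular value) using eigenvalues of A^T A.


A^T A = [[2, -8], [-8, 34]]
trace(A^T A) = 36, det(A^T A) = 4
discriminant = 36^2 - 4*4 = 1280
Largest eigenvalue of A^T A = (trace + sqrt(disc))/2 = 35.8885
||T|| = sqrt(35.8885) = 5.9907

5.9907


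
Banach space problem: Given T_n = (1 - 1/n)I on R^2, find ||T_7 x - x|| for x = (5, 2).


T_7 x - x = (1 - 1/7)x - x = -x/7
||x|| = sqrt(29) = 5.3852
||T_7 x - x|| = ||x||/7 = 5.3852/7 = 0.7693

0.7693


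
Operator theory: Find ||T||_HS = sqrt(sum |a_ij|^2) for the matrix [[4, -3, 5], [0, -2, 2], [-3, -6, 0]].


The Hilbert-Schmidt norm is sqrt(sum of squares of all entries).
Sum of squares = 4^2 + (-3)^2 + 5^2 + 0^2 + (-2)^2 + 2^2 + (-3)^2 + (-6)^2 + 0^2
= 16 + 9 + 25 + 0 + 4 + 4 + 9 + 36 + 0 = 103
||T||_HS = sqrt(103) = 10.1489

10.1489


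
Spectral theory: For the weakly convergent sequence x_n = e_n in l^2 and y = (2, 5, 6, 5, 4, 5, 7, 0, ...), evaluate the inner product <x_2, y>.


x_2 = e_2 is the standard basis vector with 1 in position 2.
<x_2, y> = y_2 = 5
As n -> infinity, <x_n, y> -> 0, confirming weak convergence of (x_n) to 0.

5


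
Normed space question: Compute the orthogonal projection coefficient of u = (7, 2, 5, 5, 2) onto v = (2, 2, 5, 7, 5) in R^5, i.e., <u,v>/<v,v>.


Computing <u,v> = 7*2 + 2*2 + 5*5 + 5*7 + 2*5 = 88
Computing <v,v> = 2^2 + 2^2 + 5^2 + 7^2 + 5^2 = 107
Projection coefficient = 88/107 = 0.8224

0.8224


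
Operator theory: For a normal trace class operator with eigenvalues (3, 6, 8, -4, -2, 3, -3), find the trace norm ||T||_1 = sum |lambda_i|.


For a normal operator, singular values equal |eigenvalues|.
Trace norm = sum |lambda_i| = 3 + 6 + 8 + 4 + 2 + 3 + 3
= 29

29


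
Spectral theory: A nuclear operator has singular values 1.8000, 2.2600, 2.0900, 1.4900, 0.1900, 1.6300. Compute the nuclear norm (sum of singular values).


The nuclear norm is the sum of all singular values.
||T||_1 = 1.8000 + 2.2600 + 2.0900 + 1.4900 + 0.1900 + 1.6300
= 9.4600

9.4600


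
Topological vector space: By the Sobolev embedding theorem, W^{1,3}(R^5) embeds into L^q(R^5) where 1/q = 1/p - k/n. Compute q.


Using the Sobolev embedding formula: 1/q = 1/p - k/n
1/q = 1/3 - 1/5 = 2/15
q = 1/(2/15) = 15/2 = 7.5000

7.5000


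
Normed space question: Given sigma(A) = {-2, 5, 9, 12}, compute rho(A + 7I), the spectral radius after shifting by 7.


Spectrum of A + 7I = {5, 12, 16, 19}
Spectral radius = max |lambda| over the shifted spectrum
= max(5, 12, 16, 19) = 19

19


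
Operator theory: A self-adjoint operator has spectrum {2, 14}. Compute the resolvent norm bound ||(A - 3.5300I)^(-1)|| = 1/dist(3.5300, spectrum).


dist(3.5300, {2, 14}) = min(|3.5300 - 2|, |3.5300 - 14|)
= min(1.5300, 10.4700) = 1.5300
Resolvent bound = 1/1.5300 = 0.6536

0.6536


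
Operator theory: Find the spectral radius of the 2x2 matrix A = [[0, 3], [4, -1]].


For a 2x2 matrix, eigenvalues satisfy lambda^2 - (trace)*lambda + det = 0
trace = 0 + -1 = -1
det = 0*-1 - 3*4 = -12
discriminant = (-1)^2 - 4*(-12) = 49
spectral radius = max |eigenvalue| = 4.0000

4.0000


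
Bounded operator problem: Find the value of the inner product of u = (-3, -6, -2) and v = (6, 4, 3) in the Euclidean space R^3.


Computing the standard inner product <u, v> = sum u_i * v_i
= -3*6 + -6*4 + -2*3
= -18 + -24 + -6
= -48

-48


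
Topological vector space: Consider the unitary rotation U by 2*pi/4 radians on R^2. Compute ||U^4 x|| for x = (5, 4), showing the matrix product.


U is a rotation by theta = 2*pi/4
U^4 = rotation by 4*theta = 8*pi/4 = 0*pi/4 (mod 2*pi)
cos(0*pi/4) = 1.0000, sin(0*pi/4) = 0.0000
U^4 x = (1.0000 * 5 - 0.0000 * 4, 0.0000 * 5 + 1.0000 * 4)
= (5.0000, 4.0000)
||U^4 x|| = sqrt(5.0000^2 + 4.0000^2) = sqrt(41.0000) = 6.4031

6.4031


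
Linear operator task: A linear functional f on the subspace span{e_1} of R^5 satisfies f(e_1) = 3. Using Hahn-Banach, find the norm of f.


The norm of f is given by ||f|| = sup_{||x||=1} |f(x)|.
On span{e_1}, ||e_1|| = 1, so ||f|| = |f(e_1)| / ||e_1||
= |3| / 1 = 3.0000

3.0000


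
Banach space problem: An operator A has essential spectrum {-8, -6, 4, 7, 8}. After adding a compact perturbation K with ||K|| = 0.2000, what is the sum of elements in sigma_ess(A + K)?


By Weyl's theorem, the essential spectrum is invariant under compact perturbations.
sigma_ess(A + K) = sigma_ess(A) = {-8, -6, 4, 7, 8}
Sum = -8 + -6 + 4 + 7 + 8 = 5

5


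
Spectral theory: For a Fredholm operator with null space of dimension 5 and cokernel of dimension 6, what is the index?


The Fredholm index is defined as ind(T) = dim(ker T) - dim(coker T)
= 5 - 6
= -1

-1


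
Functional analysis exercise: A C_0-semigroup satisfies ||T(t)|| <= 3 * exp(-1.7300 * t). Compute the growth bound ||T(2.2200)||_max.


||T(2.2200)|| <= 3 * exp(-1.7300 * 2.2200)
= 3 * exp(-3.8406)
= 3 * 0.0215
= 0.0644

0.0644


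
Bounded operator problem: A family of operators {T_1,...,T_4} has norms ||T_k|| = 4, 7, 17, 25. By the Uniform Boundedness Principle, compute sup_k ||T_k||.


By the Uniform Boundedness Principle, the supremum of norms is finite.
sup_k ||T_k|| = max(4, 7, 17, 25) = 25

25


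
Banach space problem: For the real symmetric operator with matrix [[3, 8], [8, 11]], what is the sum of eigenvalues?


For a self-adjoint (symmetric) matrix, the eigenvalues are real.
The sum of eigenvalues equals the trace of the matrix.
trace = 3 + 11 = 14

14


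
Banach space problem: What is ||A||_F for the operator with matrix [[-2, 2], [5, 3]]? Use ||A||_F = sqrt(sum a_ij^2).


||A||_F^2 = sum a_ij^2
= (-2)^2 + 2^2 + 5^2 + 3^2
= 4 + 4 + 25 + 9 = 42
||A||_F = sqrt(42) = 6.4807

6.4807


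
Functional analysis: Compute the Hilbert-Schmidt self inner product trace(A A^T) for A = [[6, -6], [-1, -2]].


trace(A * A^T) = sum of squares of all entries
= 6^2 + (-6)^2 + (-1)^2 + (-2)^2
= 36 + 36 + 1 + 4
= 77

77


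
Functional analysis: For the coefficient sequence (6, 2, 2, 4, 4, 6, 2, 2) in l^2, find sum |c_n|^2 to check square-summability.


sum |c_n|^2 = 6^2 + 2^2 + 2^2 + 4^2 + 4^2 + 6^2 + 2^2 + 2^2
= 36 + 4 + 4 + 16 + 16 + 36 + 4 + 4
= 120

120


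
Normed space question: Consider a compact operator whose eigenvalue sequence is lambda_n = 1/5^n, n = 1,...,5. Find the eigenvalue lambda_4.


The eigenvalue formula gives lambda_4 = 1/5^4
= 1/625
= 0.0016

0.0016


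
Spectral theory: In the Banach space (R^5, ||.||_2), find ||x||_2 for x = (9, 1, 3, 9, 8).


The l^2 norm = (sum |x_i|^2)^(1/2)
Sum of 2th powers = 81 + 1 + 9 + 81 + 64 = 236
||x||_2 = (236)^(1/2) = 15.3623

15.3623


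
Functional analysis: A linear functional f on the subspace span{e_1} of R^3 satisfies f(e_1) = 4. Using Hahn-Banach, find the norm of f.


The norm of f is given by ||f|| = sup_{||x||=1} |f(x)|.
On span{e_1}, ||e_1|| = 1, so ||f|| = |f(e_1)| / ||e_1||
= |4| / 1 = 4.0000

4.0000


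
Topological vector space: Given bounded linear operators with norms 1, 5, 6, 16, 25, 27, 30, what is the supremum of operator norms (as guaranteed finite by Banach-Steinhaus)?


By the Uniform Boundedness Principle, the supremum of norms is finite.
sup_k ||T_k|| = max(1, 5, 6, 16, 25, 27, 30) = 30

30


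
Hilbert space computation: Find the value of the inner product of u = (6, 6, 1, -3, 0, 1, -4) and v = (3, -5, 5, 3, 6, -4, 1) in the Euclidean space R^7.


Computing the standard inner product <u, v> = sum u_i * v_i
= 6*3 + 6*-5 + 1*5 + -3*3 + 0*6 + 1*-4 + -4*1
= 18 + -30 + 5 + -9 + 0 + -4 + -4
= -24

-24


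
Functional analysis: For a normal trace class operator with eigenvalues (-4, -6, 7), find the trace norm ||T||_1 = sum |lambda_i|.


For a normal operator, singular values equal |eigenvalues|.
Trace norm = sum |lambda_i| = 4 + 6 + 7
= 17

17


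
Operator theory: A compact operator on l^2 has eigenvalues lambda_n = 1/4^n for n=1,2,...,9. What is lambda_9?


The eigenvalue formula gives lambda_9 = 1/4^9
= 1/262144
= 3.8147e-06

3.8147e-06


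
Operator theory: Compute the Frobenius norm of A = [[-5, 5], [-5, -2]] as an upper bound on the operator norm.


||A||_F^2 = sum a_ij^2
= (-5)^2 + 5^2 + (-5)^2 + (-2)^2
= 25 + 25 + 25 + 4 = 79
||A||_F = sqrt(79) = 8.8882

8.8882


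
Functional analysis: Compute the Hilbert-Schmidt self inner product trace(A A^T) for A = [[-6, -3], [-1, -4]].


trace(A * A^T) = sum of squares of all entries
= (-6)^2 + (-3)^2 + (-1)^2 + (-4)^2
= 36 + 9 + 1 + 16
= 62

62


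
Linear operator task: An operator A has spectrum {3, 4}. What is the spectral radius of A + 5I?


Spectrum of A + 5I = {8, 9}
Spectral radius = max |lambda| over the shifted spectrum
= max(8, 9) = 9

9


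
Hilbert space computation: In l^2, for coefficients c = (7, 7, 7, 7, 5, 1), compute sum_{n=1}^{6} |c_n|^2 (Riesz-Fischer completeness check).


sum |c_n|^2 = 7^2 + 7^2 + 7^2 + 7^2 + 5^2 + 1^2
= 49 + 49 + 49 + 49 + 25 + 1
= 222

222


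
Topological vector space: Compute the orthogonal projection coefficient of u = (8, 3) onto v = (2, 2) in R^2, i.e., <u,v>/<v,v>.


Computing <u,v> = 8*2 + 3*2 = 22
Computing <v,v> = 2^2 + 2^2 = 8
Projection coefficient = 22/8 = 2.7500

2.7500


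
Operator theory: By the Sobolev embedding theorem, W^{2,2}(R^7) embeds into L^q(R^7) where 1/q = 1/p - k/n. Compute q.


Using the Sobolev embedding formula: 1/q = 1/p - k/n
1/q = 1/2 - 2/7 = 3/14
q = 1/(3/14) = 14/3 = 4.6667

4.6667


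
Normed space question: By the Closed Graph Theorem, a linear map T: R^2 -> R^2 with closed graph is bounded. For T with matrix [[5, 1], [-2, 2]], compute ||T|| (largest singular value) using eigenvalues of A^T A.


A^T A = [[29, 1], [1, 5]]
trace(A^T A) = 34, det(A^T A) = 144
discriminant = 34^2 - 4*144 = 580
Largest eigenvalue of A^T A = (trace + sqrt(disc))/2 = 29.0416
||T|| = sqrt(29.0416) = 5.3890

5.3890


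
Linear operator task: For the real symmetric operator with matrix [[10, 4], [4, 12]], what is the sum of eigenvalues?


For a self-adjoint (symmetric) matrix, the eigenvalues are real.
The sum of eigenvalues equals the trace of the matrix.
trace = 10 + 12 = 22

22


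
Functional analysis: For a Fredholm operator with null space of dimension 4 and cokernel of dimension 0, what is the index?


The Fredholm index is defined as ind(T) = dim(ker T) - dim(coker T)
= 4 - 0
= 4

4


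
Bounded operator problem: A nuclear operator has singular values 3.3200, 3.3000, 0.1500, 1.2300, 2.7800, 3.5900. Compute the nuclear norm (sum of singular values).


The nuclear norm is the sum of all singular values.
||T||_1 = 3.3200 + 3.3000 + 0.1500 + 1.2300 + 2.7800 + 3.5900
= 14.3700

14.3700


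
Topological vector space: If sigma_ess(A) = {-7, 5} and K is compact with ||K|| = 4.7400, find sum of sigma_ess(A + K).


By Weyl's theorem, the essential spectrum is invariant under compact perturbations.
sigma_ess(A + K) = sigma_ess(A) = {-7, 5}
Sum = -7 + 5 = -2

-2


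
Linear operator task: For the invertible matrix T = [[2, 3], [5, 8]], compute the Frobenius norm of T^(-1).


det(T) = 2*8 - 3*5 = 1
T^(-1) = (1/1) * [[8, -3], [-5, 2]] = [[8.0000, -3.0000], [-5.0000, 2.0000]]
||T^(-1)||_F^2 = 8.0000^2 + (-3.0000)^2 + (-5.0000)^2 + 2.0000^2 = 102.0000
||T^(-1)||_F = sqrt(102.0000) = 10.0995

10.0995


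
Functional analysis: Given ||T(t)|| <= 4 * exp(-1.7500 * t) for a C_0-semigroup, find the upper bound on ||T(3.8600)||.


||T(3.8600)|| <= 4 * exp(-1.7500 * 3.8600)
= 4 * exp(-6.7550)
= 4 * 0.0012
= 0.0047

0.0047


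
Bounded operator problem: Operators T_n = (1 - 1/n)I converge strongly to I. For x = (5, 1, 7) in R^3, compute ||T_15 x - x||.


T_15 x - x = (1 - 1/15)x - x = -x/15
||x|| = sqrt(75) = 8.6603
||T_15 x - x|| = ||x||/15 = 8.6603/15 = 0.5774

0.5774
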